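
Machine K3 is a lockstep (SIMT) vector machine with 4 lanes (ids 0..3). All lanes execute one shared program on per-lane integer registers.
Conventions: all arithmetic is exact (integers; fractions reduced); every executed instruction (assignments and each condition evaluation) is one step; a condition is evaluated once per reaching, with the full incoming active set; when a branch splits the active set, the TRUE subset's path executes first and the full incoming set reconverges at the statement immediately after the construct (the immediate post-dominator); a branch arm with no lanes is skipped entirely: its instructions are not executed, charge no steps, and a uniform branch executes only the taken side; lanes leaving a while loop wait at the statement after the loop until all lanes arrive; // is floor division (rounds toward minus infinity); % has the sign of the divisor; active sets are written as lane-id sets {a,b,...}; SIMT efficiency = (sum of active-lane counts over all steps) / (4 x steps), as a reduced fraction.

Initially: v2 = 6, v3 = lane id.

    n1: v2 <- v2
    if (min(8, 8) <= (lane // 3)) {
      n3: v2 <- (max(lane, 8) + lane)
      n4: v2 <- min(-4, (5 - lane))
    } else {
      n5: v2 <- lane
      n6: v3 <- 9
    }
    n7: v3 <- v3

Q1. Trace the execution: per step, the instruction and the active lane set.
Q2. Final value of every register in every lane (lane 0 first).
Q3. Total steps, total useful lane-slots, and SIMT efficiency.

step 0: v2 <- v2                     {0,1,2,3}
step 1: eval (min(8, 8) <= (lane // 3)) {0,1,2,3}
step 2: v2 <- lane                   {0,1,2,3}
step 3: v3 <- 9                      {0,1,2,3}
step 4: v3 <- v3                     {0,1,2,3}

Answer: 5 steps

v2: 0,1,2,3
v3: 9,9,9,9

steps = 5; useful = 20; efficiency = 20/20 = 1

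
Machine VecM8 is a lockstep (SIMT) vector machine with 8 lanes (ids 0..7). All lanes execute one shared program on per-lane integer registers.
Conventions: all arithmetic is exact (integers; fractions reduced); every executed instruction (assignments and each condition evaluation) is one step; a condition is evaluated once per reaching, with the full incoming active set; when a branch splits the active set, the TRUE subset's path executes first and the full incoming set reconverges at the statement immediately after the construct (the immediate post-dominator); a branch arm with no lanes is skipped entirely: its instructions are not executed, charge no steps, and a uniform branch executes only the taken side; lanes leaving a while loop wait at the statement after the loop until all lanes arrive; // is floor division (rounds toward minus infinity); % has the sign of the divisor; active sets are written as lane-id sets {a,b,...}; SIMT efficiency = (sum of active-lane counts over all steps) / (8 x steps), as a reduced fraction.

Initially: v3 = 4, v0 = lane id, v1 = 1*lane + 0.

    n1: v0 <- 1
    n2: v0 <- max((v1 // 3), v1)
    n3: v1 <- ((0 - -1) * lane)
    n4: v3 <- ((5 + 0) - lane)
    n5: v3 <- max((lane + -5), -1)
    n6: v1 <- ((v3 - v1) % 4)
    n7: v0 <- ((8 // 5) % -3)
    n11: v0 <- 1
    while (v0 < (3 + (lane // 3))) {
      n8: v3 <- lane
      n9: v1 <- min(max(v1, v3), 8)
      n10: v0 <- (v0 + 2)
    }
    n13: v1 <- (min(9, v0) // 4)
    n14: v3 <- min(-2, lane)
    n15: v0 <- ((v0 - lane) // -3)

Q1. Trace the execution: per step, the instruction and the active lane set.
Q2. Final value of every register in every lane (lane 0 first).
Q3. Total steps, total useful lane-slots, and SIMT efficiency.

step 0: v0 <- 1                      {0,1,2,3,4,5,6,7}
step 1: v0 <- max((v1 // 3), v1)     {0,1,2,3,4,5,6,7}
step 2: v1 <- ((0 - -1) * lane)      {0,1,2,3,4,5,6,7}
step 3: v3 <- ((5 + 0) - lane)       {0,1,2,3,4,5,6,7}
step 4: v3 <- max((lane + -5), -1)   {0,1,2,3,4,5,6,7}
step 5: v1 <- ((v3 - v1) % 4)        {0,1,2,3,4,5,6,7}
step 6: v0 <- ((8 // 5) % -3)        {0,1,2,3,4,5,6,7}
step 7: v0 <- 1                      {0,1,2,3,4,5,6,7}
step 8: eval (v0 < (3 + (lane // 3))) {0,1,2,3,4,5,6,7}
step 9: v3 <- lane                   {0,1,2,3,4,5,6,7}
step 10: v1 <- min(max(v1, v3), 8)    {0,1,2,3,4,5,6,7}
step 11: v0 <- (v0 + 2)               {0,1,2,3,4,5,6,7}
step 12: eval (v0 < (3 + (lane // 3))) {0,1,2,3,4,5,6,7}
step 13: v3 <- lane                   {3,4,5,6,7}
step 14: v1 <- min(max(v1, v3), 8)    {3,4,5,6,7}
step 15: v0 <- (v0 + 2)               {3,4,5,6,7}
step 16: eval (v0 < (3 + (lane // 3))) {3,4,5,6,7}
step 17: v1 <- (min(9, v0) // 4)      {0,1,2,3,4,5,6,7}
step 18: v3 <- min(-2, lane)          {0,1,2,3,4,5,6,7}
step 19: v0 <- ((v0 - lane) // -3)    {0,1,2,3,4,5,6,7}

Answer: 20 steps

v3: -2,-2,-2,-2,-2,-2,-2,-2
v0: -1,-1,-1,-1,-1,0,0,0
v1: 0,0,0,1,1,1,1,1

steps = 20; useful = 148; efficiency = 148/160 = 37/40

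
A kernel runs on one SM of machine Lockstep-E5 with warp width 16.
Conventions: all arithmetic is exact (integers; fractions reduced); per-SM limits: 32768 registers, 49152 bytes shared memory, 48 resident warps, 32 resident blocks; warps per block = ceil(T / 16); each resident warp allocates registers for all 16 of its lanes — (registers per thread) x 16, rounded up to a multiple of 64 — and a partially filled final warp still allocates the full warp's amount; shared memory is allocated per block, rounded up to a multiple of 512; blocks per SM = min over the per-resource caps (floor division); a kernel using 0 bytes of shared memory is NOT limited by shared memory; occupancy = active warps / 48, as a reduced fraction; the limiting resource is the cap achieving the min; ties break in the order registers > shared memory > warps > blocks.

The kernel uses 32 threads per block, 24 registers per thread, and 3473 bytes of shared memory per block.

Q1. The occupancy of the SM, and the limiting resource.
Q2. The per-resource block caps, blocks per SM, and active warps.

Answer: occupancy 13/24, limited by shared memory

registers: 42 blocks
shared memory: 13 blocks
warps: 24 blocks
blocks: 32 blocks

Answer: 13 blocks, 26 active warps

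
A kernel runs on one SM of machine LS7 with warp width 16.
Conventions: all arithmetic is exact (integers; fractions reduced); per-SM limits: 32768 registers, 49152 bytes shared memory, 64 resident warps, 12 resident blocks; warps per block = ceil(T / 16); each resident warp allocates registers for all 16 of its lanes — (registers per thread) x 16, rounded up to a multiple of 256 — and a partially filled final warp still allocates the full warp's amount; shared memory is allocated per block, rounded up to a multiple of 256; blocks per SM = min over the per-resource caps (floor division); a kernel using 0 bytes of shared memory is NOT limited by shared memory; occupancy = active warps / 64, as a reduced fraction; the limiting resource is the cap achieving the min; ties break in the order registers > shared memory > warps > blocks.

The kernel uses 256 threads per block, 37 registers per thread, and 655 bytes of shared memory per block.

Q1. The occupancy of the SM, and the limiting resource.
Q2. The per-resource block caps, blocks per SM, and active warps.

Answer: occupancy 1/2, limited by registers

registers: 2 blocks
shared memory: 64 blocks
warps: 4 blocks
blocks: 12 blocks

Answer: 2 blocks, 32 active warps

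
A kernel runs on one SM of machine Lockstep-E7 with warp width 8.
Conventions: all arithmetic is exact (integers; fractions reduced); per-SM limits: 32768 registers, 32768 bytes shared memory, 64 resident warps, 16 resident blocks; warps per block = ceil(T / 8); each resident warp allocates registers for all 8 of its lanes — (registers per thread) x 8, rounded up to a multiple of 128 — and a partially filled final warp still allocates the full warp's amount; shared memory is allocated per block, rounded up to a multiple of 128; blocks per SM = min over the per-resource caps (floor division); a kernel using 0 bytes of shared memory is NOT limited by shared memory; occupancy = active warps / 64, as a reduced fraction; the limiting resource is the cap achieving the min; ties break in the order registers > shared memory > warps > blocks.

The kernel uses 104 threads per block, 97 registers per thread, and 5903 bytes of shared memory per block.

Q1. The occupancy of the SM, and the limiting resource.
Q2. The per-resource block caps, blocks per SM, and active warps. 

Answer: occupancy 13/32, limited by registers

registers: 2 blocks
shared memory: 5 blocks
warps: 4 blocks
blocks: 16 blocks

Answer: 2 blocks, 26 active warps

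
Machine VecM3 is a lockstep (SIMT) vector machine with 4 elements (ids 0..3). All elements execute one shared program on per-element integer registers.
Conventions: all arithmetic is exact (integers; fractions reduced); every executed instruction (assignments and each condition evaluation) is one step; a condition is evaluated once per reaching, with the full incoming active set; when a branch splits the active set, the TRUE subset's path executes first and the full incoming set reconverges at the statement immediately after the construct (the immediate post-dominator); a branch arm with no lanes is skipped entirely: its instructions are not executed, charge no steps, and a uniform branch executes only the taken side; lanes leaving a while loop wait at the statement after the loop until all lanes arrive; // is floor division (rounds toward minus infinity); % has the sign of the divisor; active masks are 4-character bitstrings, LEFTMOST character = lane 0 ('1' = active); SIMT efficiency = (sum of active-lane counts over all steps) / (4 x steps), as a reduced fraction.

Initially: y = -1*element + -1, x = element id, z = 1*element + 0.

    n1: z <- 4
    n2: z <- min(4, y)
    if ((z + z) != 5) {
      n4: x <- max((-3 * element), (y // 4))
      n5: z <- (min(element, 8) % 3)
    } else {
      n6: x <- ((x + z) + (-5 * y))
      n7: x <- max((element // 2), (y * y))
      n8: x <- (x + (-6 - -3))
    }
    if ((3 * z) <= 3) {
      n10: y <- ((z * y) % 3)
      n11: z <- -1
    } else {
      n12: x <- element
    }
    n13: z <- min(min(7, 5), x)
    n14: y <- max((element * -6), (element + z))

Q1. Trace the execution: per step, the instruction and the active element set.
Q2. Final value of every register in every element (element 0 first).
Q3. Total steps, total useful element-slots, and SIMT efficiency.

step 0: z <- 4                       1111
step 1: z <- min(4, y)               1111
step 2: eval ((z + z) != 5)          1111
step 3: x <- max((-3 * element), (y // 4)) 1111
step 4: z <- (min(element, 8) % 3)   1111
step 5: eval ((3 * z) <= 3)          1111
step 6: y <- ((z * y) % 3)           1101
step 7: z <- -1                      1101
step 8: x <- element                 0010
step 9: z <- min(min(7, 5), x)       1111
step 10: y <- max((element * -6), (element + z)) 1111

Answer: 11 steps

y: 0,0,4,2
x: 0,-1,2,-1
z: 0,-1,2,-1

steps = 11; useful = 39; efficiency = 39/44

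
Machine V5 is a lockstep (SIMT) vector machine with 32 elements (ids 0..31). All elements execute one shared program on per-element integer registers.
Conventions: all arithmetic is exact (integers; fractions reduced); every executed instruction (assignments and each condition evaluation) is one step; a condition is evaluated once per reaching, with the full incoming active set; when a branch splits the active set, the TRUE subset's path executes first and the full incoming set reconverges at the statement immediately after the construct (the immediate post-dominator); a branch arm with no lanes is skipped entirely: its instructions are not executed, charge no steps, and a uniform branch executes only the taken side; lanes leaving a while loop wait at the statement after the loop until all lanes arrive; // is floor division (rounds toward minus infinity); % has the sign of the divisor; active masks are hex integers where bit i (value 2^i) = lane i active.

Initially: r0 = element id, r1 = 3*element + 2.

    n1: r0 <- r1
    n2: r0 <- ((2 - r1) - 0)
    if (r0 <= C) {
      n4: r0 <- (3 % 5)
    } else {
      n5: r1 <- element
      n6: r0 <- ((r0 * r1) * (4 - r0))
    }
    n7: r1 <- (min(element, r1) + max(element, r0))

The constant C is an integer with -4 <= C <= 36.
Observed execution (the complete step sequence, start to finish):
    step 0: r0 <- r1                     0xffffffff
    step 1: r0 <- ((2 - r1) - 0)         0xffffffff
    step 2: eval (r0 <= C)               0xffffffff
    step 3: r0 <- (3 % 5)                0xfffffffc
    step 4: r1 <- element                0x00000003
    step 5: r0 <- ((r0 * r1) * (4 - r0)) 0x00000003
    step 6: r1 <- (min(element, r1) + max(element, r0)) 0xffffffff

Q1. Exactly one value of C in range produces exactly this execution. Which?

Answer: C = -4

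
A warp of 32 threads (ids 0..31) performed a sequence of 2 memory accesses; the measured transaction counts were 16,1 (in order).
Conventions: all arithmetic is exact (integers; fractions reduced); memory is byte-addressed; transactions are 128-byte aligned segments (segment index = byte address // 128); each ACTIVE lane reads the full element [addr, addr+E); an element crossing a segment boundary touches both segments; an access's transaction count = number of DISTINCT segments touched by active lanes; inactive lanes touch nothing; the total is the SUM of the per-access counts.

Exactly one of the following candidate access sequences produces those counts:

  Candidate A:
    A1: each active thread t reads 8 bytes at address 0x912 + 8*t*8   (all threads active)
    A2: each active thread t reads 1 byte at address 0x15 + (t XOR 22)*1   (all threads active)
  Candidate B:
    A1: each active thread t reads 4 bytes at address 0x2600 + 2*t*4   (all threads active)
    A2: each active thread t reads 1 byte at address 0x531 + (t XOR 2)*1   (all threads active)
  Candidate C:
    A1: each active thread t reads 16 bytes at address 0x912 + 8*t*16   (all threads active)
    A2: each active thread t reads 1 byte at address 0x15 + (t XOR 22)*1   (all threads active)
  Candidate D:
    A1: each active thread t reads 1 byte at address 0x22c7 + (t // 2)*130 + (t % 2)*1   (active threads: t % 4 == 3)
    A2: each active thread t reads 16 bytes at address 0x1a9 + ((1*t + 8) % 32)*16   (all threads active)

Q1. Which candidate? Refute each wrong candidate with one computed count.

B: A1 gives 2 transactions, not 16
C: A1 gives 32 transactions, not 16
D: A1 gives 8 transactions, not 16
A: all counts match (16,1)

Answer: A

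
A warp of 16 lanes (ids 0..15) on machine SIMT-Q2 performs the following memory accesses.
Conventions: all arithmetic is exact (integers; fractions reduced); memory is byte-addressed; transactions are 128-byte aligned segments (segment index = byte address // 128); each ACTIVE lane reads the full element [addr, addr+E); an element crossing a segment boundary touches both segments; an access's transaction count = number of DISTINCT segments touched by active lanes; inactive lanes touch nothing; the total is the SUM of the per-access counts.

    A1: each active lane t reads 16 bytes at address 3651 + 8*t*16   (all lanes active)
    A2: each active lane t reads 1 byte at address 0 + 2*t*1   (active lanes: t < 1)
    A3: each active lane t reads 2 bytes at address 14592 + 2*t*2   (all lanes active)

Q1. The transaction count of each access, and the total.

A1: 16 transactions
A2: 1 transaction
A3: 1 transaction

Answer: 16,1,1; total 18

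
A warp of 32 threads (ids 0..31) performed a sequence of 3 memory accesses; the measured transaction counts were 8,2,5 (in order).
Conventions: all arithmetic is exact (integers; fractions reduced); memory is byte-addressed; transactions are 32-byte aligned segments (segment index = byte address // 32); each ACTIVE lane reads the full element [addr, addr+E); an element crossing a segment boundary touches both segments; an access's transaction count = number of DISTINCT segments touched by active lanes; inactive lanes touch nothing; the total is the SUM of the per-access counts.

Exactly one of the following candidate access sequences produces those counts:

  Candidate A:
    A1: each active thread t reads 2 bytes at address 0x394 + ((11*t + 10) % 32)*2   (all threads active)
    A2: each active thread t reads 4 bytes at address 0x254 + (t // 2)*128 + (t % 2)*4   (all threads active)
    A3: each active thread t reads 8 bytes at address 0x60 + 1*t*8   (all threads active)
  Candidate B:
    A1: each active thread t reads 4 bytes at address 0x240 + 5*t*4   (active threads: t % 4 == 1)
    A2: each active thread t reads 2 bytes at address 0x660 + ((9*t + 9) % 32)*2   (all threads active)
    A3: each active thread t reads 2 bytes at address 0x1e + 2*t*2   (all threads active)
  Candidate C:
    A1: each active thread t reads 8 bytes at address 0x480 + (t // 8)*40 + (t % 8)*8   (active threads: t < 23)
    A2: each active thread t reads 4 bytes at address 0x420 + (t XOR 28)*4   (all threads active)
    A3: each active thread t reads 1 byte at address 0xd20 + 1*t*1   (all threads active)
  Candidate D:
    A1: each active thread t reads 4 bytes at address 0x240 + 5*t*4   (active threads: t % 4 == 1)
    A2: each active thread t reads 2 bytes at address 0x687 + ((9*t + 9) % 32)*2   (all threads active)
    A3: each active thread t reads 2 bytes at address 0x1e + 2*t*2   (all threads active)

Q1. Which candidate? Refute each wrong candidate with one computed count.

A: A1 gives 3 transactions, not 8
C: A1 gives 5 transactions, not 8
D: A2 gives 3 transactions, not 2
B: all counts match (8,2,5)

Answer: B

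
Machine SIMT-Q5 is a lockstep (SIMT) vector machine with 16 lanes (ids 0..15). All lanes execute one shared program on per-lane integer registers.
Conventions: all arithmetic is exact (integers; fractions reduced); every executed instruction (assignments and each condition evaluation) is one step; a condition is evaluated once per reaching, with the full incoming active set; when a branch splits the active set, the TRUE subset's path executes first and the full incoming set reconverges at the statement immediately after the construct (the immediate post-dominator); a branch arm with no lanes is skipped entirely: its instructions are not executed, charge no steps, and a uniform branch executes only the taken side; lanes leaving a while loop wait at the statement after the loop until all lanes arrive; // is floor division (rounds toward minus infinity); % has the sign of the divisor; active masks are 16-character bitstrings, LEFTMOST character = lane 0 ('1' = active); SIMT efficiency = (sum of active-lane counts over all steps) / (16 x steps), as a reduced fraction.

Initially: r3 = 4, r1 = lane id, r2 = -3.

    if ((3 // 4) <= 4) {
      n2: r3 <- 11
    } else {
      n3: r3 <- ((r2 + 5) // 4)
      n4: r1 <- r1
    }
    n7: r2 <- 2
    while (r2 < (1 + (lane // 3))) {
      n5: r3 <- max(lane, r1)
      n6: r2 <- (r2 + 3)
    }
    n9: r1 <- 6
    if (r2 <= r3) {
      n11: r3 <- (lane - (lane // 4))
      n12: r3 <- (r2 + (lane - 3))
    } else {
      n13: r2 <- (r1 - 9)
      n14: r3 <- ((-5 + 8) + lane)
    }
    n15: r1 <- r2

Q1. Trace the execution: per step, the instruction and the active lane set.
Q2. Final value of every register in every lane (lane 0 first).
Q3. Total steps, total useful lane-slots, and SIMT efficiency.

step 0: eval ((3 // 4) <= 4)         1111111111111111
step 1: r3 <- 11                     1111111111111111
step 2: r2 <- 2                      1111111111111111
step 3: eval (r2 < (1 + (lane // 3))) 1111111111111111
step 4: r3 <- max(lane, r1)          0000001111111111
step 5: r2 <- (r2 + 3)               0000001111111111
step 6: eval (r2 < (1 + (lane // 3))) 0000001111111111
step 7: r3 <- max(lane, r1)          0000000000000001
step 8: r2 <- (r2 + 3)               0000000000000001
step 9: eval (r2 < (1 + (lane // 3))) 0000000000000001
step 10: r1 <- 6                      1111111111111111
step 11: eval (r2 <= r3)              1111111111111111
step 12: r3 <- (lane - (lane // 4))   1111111111111111
step 13: r3 <- (r2 + (lane - 3))      1111111111111111
step 14: r1 <- r2                     1111111111111111

Answer: 15 steps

r3: -1,0,1,2,3,4,8,9,10,11,12,13,14,15,16,20
r1: 2,2,2,2,2,2,5,5,5,5,5,5,5,5,5,8
r2: 2,2,2,2,2,2,5,5,5,5,5,5,5,5,5,8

steps = 15; useful = 177; efficiency = 177/240 = 59/80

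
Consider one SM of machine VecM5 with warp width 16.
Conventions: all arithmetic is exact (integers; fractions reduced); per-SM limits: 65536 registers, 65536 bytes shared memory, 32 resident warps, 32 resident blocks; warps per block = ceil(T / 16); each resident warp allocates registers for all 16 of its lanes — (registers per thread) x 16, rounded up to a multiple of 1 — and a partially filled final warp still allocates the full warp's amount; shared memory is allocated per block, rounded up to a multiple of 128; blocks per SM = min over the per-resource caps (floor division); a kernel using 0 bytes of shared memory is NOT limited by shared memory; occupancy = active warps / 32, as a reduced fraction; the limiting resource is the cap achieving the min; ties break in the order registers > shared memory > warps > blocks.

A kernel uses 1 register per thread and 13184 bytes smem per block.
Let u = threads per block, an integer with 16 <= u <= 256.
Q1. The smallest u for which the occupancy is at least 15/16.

Answer: u = 113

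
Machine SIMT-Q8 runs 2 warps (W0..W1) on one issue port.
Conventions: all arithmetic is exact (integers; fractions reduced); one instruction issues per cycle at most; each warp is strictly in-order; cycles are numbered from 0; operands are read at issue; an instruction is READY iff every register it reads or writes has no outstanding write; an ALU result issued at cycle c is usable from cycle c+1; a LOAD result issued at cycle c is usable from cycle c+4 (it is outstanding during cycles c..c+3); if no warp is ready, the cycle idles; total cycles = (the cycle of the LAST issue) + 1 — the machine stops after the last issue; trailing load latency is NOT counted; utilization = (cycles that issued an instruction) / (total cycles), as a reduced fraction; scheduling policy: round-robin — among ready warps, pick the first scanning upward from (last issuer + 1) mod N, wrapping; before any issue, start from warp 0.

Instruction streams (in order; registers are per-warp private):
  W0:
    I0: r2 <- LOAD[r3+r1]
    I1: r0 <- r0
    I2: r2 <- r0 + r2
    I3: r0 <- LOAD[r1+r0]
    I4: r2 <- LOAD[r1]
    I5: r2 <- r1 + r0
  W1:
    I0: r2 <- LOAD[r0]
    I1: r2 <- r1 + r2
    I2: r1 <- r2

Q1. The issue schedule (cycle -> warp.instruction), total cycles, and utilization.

cycle 0: W0.I0
cycle 1: W1.I0
cycle 2: W0.I1
cycle 3: idle
cycle 4: W0.I2
cycle 5: W1.I1
cycle 6: W0.I3
cycle 7: W1.I2
cycle 8: W0.I4
cycle 9: idle
cycle 10: idle
cycle 11: idle
cycle 12: W0.I5

Answer: 13 cycles, utilization 9/13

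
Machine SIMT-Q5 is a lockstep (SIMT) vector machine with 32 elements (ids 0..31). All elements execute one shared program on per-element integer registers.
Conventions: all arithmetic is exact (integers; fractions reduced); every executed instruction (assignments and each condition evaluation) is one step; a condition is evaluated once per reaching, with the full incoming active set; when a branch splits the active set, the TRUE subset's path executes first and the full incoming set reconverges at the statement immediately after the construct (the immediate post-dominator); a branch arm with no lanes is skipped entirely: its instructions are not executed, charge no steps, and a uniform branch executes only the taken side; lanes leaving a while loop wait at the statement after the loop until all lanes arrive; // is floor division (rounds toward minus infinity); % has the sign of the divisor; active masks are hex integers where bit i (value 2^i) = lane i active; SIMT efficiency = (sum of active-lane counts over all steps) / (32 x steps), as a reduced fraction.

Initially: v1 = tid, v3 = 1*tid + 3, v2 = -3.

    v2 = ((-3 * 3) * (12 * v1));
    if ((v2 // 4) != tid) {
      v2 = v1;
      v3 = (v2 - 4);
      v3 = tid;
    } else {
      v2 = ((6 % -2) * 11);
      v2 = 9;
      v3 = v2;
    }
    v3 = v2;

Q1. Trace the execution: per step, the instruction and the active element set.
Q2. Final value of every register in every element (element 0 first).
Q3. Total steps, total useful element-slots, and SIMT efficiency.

step 0: v2 <- ((-3 * 3) * (12 * v1)) 0xffffffff
step 1: eval ((v2 // 4) != tid)      0xffffffff
step 2: v2 <- v1                     0xfffffffe
step 3: v3 <- (v2 - 4)               0xfffffffe
step 4: v3 <- tid                    0xfffffffe
step 5: v2 <- ((6 % -2) * 11)        0x00000001
step 6: v2 <- 9                      0x00000001
step 7: v3 <- v2                     0x00000001
step 8: v3 <- v2                     0xffffffff

Answer: 9 steps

v1: 0,1,2,3,4,5,6,7,8,9,10,11,12,13,14,15,16,17,18,19,20,21,22,23,24,25,26,27,28,29,30,31
v3: 9,1,2,3,4,5,6,7,8,9,10,11,12,13,14,15,16,17,18,19,20,21,22,23,24,25,26,27,28,29,30,31
v2: 9,1,2,3,4,5,6,7,8,9,10,11,12,13,14,15,16,17,18,19,20,21,22,23,24,25,26,27,28,29,30,31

steps = 9; useful = 192; efficiency = 192/288 = 2/3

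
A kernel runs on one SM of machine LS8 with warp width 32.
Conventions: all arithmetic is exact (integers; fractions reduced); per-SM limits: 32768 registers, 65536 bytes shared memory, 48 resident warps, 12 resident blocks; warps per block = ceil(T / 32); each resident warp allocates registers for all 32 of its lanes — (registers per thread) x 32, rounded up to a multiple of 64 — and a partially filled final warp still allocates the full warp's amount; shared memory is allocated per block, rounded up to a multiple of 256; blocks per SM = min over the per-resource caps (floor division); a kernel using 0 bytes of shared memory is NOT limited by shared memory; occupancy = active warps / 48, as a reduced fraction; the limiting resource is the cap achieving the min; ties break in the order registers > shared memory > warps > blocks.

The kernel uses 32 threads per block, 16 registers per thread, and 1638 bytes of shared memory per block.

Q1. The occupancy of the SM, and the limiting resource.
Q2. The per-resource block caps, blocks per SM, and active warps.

Answer: occupancy 1/4, limited by blocks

registers: 64 blocks
shared memory: 36 blocks
warps: 48 blocks
blocks: 12 blocks

Answer: 12 blocks, 12 active warps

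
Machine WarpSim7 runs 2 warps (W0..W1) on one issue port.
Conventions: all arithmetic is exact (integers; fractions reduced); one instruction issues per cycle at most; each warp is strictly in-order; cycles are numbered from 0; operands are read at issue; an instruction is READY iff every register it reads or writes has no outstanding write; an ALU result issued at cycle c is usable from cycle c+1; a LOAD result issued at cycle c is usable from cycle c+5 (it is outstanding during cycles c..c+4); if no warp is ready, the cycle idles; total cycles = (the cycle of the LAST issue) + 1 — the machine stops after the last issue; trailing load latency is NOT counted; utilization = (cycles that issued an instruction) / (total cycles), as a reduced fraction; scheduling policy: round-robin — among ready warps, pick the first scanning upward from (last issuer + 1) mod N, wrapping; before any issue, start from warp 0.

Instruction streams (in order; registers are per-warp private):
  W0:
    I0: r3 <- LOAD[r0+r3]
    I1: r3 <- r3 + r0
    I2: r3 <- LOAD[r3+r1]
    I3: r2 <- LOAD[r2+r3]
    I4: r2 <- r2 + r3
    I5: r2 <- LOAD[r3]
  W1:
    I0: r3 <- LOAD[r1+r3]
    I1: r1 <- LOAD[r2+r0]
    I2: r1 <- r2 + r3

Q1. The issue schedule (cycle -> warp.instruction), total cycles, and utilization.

cycle 0: W0.I0
cycle 1: W1.I0
cycle 2: W1.I1
cycle 3: idle
cycle 4: idle
cycle 5: W0.I1
cycle 6: W0.I2
cycle 7: W1.I2
cycle 8: idle
cycle 9: idle
cycle 10: idle
cycle 11: W0.I3
cycle 12: idle
cycle 13: idle
cycle 14: idle
cycle 15: idle
cycle 16: W0.I4
cycle 17: W0.I5

Answer: 18 cycles, utilization 1/2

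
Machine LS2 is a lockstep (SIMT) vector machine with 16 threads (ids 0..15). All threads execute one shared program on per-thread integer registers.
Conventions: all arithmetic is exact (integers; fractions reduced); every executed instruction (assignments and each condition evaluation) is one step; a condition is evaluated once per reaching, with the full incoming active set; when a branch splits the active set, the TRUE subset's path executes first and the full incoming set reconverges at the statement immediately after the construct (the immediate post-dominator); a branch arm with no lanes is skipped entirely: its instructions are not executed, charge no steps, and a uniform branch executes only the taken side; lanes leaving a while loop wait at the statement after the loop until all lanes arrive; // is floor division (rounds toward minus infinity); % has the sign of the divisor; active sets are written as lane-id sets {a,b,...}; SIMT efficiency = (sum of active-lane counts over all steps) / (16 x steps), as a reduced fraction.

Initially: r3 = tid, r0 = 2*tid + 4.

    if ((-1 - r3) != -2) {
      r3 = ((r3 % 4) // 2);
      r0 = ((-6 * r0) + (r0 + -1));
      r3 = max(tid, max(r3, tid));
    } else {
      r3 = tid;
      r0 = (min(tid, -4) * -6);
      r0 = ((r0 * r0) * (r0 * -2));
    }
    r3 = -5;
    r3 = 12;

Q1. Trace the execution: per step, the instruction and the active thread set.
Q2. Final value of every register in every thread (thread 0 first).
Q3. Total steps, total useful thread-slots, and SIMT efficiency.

step 0: eval ((-1 - r3) != -2)       {0,1,2,3,4,5,6,7,8,9,10,11,12,13,14,15}
step 1: r3 <- ((r3 % 4) // 2)        {0,2,3,4,5,6,7,8,9,10,11,12,13,14,15}
step 2: r0 <- ((-6 * r0) + (r0 + -1)) {0,2,3,4,5,6,7,8,9,10,11,12,13,14,15}
step 3: r3 <- max(tid, max(r3, tid)) {0,2,3,4,5,6,7,8,9,10,11,12,13,14,15}
step 4: r3 <- tid                    {1}
step 5: r0 <- (min(tid, -4) * -6)    {1}
step 6: r0 <- ((r0 * r0) * (r0 * -2)) {1}
step 7: r3 <- -5                     {0,1,2,3,4,5,6,7,8,9,10,11,12,13,14,15}
step 8: r3 <- 12                     {0,1,2,3,4,5,6,7,8,9,10,11,12,13,14,15}

Answer: 9 steps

r3: 12,12,12,12,12,12,12,12,12,12,12,12,12,12,12,12
r0: -21,-27648,-41,-51,-61,-71,-81,-91,-101,-111,-121,-131,-141,-151,-161,-171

steps = 9; useful = 96; efficiency = 96/144 = 2/3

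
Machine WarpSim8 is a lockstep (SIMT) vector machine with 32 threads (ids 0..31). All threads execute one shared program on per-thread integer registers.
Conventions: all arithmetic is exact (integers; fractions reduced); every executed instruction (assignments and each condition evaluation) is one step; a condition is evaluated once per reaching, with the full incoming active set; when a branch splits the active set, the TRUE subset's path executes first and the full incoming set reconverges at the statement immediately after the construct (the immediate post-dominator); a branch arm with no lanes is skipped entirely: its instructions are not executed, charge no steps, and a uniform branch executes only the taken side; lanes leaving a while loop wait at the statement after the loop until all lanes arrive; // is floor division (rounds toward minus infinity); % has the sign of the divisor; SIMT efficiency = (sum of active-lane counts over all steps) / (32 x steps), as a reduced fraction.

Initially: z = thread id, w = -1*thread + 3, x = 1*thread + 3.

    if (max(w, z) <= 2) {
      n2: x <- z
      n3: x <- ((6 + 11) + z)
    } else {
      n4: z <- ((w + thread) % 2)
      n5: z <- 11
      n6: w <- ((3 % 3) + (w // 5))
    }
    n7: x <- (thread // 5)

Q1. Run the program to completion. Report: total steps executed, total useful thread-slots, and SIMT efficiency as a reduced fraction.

Answer: 7 steps, 158 useful, 79/112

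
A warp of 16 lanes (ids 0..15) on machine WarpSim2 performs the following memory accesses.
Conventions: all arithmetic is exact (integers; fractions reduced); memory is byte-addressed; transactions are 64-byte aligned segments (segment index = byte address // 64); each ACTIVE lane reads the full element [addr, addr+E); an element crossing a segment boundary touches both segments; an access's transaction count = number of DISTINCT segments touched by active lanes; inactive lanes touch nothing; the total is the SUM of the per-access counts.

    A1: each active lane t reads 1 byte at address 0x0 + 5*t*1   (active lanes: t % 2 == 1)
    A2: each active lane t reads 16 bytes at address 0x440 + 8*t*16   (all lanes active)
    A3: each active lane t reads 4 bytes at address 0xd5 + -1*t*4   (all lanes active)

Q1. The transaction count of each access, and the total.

A1: 2 transactions
A2: 16 transactions
A3: 2 transactions

Answer: 2,16,2; total 20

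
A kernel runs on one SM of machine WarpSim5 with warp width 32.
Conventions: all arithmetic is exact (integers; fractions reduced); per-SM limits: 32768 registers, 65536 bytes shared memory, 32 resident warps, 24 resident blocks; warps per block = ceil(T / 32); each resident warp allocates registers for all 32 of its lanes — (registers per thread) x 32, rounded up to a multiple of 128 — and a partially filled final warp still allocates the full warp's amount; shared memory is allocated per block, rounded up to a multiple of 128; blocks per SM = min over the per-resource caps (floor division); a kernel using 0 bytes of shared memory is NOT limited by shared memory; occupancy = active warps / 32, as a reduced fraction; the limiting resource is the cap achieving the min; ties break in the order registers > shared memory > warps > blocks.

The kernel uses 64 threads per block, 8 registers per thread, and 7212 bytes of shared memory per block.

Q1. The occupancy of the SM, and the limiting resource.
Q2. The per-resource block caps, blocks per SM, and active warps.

Answer: occupancy 1/2, limited by shared memory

registers: 64 blocks
shared memory: 8 blocks
warps: 16 blocks
blocks: 24 blocks

Answer: 8 blocks, 16 active warps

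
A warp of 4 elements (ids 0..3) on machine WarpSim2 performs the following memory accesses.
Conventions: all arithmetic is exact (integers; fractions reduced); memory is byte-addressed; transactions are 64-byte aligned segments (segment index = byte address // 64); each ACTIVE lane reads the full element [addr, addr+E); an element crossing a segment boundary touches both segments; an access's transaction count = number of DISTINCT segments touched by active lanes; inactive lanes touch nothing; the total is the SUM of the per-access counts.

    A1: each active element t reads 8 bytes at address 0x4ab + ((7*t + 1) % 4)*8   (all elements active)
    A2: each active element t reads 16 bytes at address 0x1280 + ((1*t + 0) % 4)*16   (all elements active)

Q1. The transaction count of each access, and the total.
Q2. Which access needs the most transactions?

A1: 2 transactions
A2: 1 transaction

Answer: 2,1; total 3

Answer: A1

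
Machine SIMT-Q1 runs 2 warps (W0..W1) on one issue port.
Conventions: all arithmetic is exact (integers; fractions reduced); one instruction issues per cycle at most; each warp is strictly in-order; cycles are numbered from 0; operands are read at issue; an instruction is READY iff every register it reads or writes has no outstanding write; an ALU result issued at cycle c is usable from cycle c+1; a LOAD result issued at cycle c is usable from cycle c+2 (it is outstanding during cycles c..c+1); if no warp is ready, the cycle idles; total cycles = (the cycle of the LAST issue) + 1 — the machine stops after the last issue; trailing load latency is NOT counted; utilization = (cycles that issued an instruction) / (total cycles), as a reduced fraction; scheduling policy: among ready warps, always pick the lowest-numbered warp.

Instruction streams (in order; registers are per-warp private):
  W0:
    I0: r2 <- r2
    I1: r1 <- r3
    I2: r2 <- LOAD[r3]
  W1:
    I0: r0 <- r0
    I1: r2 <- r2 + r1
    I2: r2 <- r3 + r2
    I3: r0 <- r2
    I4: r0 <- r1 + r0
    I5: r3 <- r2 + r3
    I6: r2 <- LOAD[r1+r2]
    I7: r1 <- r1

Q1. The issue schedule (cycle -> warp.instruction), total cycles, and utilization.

cycle 0: W0.I0
cycle 1: W0.I1
cycle 2: W0.I2
cycle 3: W1.I0
cycle 4: W1.I1
cycle 5: W1.I2
cycle 6: W1.I3
cycle 7: W1.I4
cycle 8: W1.I5
cycle 9: W1.I6
cycle 10: W1.I7

Answer: 11 cycles, utilization 1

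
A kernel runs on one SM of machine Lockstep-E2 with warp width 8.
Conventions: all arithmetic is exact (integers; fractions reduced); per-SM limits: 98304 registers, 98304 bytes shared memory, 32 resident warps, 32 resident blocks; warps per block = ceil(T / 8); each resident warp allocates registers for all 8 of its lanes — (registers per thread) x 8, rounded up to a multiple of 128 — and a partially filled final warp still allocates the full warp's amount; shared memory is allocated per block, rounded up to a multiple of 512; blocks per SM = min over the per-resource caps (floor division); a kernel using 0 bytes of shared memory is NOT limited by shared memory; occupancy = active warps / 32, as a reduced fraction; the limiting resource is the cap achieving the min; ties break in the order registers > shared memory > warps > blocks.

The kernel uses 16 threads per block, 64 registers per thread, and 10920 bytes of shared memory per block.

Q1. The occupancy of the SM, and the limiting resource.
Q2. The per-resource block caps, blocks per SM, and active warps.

Answer: occupancy 1/2, limited by shared memory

registers: 96 blocks
shared memory: 8 blocks
warps: 16 blocks
blocks: 32 blocks

Answer: 8 blocks, 16 active warps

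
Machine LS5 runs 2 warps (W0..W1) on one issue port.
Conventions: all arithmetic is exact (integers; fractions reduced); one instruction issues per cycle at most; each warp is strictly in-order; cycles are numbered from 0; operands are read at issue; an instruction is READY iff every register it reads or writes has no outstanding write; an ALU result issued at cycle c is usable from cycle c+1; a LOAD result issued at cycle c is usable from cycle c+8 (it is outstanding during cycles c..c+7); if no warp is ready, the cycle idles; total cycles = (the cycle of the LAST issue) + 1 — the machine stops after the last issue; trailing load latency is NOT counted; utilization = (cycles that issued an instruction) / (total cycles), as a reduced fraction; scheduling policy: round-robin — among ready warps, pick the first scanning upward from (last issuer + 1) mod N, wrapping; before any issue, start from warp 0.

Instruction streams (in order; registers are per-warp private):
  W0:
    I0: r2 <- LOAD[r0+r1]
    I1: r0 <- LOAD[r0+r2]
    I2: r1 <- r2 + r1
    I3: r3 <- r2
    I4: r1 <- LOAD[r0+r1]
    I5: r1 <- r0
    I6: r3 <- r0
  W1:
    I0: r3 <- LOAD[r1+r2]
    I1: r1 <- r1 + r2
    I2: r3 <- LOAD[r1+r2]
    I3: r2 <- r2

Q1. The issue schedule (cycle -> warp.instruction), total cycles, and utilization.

cycle 0: W0.I0
cycle 1: W1.I0
cycle 2: W1.I1
cycle 3: idle
cycle 4: idle
cycle 5: idle
cycle 6: idle
cycle 7: idle
cycle 8: W0.I1
cycle 9: W1.I2
cycle 10: W0.I2
cycle 11: W1.I3
cycle 12: W0.I3
cycle 13: idle
cycle 14: idle
cycle 15: idle
cycle 16: W0.I4
cycle 17: idle
cycle 18: idle
cycle 19: idle
cycle 20: idle
cycle 21: idle
cycle 22: idle
cycle 23: idle
cycle 24: W0.I5
cycle 25: W0.I6

Answer: 26 cycles, utilization 11/26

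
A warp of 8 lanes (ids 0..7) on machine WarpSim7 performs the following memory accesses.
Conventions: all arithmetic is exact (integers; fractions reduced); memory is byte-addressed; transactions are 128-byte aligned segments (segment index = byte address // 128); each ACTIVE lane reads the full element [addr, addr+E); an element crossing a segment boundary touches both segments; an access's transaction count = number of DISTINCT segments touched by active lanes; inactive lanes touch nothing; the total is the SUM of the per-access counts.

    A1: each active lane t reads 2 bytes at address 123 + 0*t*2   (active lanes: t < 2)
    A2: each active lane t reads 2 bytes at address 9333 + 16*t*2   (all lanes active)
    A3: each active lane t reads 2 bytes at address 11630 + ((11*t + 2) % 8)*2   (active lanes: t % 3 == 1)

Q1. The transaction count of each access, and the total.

A1: 1 transaction
A2: 3 transactions
A3: 1 transaction

Answer: 1,3,1; total 5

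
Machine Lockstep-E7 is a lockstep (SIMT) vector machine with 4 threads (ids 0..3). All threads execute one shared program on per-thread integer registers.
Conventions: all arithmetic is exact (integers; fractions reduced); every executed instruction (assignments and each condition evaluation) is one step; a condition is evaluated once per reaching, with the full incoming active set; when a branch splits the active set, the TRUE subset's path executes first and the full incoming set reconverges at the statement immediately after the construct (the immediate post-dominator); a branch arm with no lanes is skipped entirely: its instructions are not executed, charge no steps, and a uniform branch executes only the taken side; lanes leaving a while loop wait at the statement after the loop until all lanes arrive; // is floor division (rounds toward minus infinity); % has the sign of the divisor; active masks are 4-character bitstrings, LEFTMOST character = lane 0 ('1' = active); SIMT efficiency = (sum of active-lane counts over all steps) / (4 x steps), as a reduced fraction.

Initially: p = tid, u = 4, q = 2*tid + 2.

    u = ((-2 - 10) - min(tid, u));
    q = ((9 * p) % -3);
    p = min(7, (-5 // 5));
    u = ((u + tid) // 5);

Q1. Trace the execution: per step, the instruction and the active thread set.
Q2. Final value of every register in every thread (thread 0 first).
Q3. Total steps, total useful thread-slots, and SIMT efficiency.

step 0: u <- ((-2 - 10) - min(tid, u)) 1111
step 1: q <- ((9 * p) % -3)          1111
step 2: p <- min(7, (-5 // 5))       1111
step 3: u <- ((u + tid) // 5)        1111

Answer: 4 steps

p: -1,-1,-1,-1
u: -3,-3,-3,-3
q: 0,0,0,0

steps = 4; useful = 16; efficiency = 16/16 = 1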